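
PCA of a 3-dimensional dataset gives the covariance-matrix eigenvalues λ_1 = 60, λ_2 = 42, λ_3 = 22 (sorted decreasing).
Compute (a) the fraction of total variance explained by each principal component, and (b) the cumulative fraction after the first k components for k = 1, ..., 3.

Step 1 — total variance = trace(Sigma) = Σ λ_i = 60 + 42 + 22 = 124.

Step 2 — fraction explained by component i = λ_i / Σ λ:
  PC1: 60/124 = 0.4839
  PC2: 42/124 = 0.3387
  PC3: 22/124 = 0.1774

Step 3 — cumulative fraction after k components = (λ_1 + ... + λ_k) / Σ λ:
  k = 1: 60/124 = 0.4839
  k = 2: (60 + 42)/124 = 102/124 = 0.8226
  k = 3: (60 + 42 + 22)/124 = 124/124 = 1

Summary (fraction, with percent):

explained: PC1 0.4839 (48.39%), PC2 0.3387 (33.87%), PC3 0.1774 (17.74%);  cumulative: 0.4839, 0.8226, 1


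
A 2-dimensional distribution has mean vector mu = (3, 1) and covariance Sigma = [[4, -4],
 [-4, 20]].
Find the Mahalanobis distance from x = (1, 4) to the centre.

Step 1 — centre the observation: (x - mu) = (-2, 3).

Step 2 — invert Sigma. det(Sigma) = 4·20 - (-4)² = 64.
  Sigma^{-1} = (1/det) · [[d, -b], [-b, a]] = [[0.3125, 0.0625],
 [0.0625, 0.0625]].

Step 3 — form the quadratic (x - mu)^T · Sigma^{-1} · (x - mu):
  Sigma^{-1} · (x - mu) = (-0.4375, 0.0625).
  (x - mu)^T · [Sigma^{-1} · (x - mu)] = (-2)·(-0.4375) + (3)·(0.0625) = 1.0625.

Step 4 — take square root: d = √(1.0625) ≈ 1.0308.

d(x, mu) = √(1.0625) ≈ 1.0308


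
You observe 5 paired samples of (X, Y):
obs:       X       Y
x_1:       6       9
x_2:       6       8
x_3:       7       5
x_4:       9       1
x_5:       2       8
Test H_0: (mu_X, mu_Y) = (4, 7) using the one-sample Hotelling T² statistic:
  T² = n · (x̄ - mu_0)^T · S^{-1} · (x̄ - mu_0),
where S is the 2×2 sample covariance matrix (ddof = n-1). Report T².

Step 1 — sample mean vector:
  mean(X) = (6 + 6 + 7 + 9 + 2) / 5 = 30/5 = 6
  mean(Y) = (9 + 8 + 5 + 1 + 8) / 5 = 31/5 = 6.2
  x̄ = (6, 6.2),  deviation x̄ - mu_0 = (6, 6.2) - (4, 7) = (2, -0.8).

Step 2 — sample covariance matrix, S[i,j] = (1/(n-1)) · Σ_k (x_{k,i} - mean_i) · (x_{k,j} - mean_j), divisor n-1 = 4:
  S[X,X] = ((0)·(0) + (0)·(0) + (1)·(1) + (3)·(3) + (-4)·(-4)) / 4 = 26/4 = 6.5
  S[X,Y] = ((0)·(2.8) + (0)·(1.8) + (1)·(-1.2) + (3)·(-5.2) + (-4)·(1.8)) / 4 = -24/4 = -6
  S[Y,Y] = ((2.8)·(2.8) + (1.8)·(1.8) + (-1.2)·(-1.2) + (-5.2)·(-5.2) + (1.8)·(1.8)) / 4 = 42.8/4 = 10.7
  S = [[6.5, -6],
 [-6, 10.7]].

Step 3 — invert S. det(S) = 6.5·10.7 - (-6)² = 33.55.
  S^{-1} = (1/det) · [[d, -b], [-b, a]] = [[0.3189, 0.1788],
 [0.1788, 0.1937]].

Step 4 — quadratic form (x̄ - mu_0)^T · S^{-1} · (x̄ - mu_0):
  S^{-1} · (x̄ - mu_0) = (0.4948, 0.2027),
  (x̄ - mu_0)^T · [...] = (2)·(0.4948) + (-0.8)·(0.2027) = 0.8274.

Step 5 — scale by n: T² = 5 · 0.8274 = 4.1371.

T² ≈ 4.1371


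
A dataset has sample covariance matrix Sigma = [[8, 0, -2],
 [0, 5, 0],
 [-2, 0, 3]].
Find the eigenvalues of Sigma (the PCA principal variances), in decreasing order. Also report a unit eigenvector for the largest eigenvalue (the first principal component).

Step 1 — characteristic polynomial p(λ) = det(λI - Sigma) = λ³ - tr·λ² + c_1·λ - det, where tr = trace, c_1 = sum of the principal 2×2 minors, det = det(Sigma):
  tr = 8 + 5 + 3 = 16,
  c_1 = (8·5 - (0)²) + (8·3 - (-2)²) + (5·3 - (0)²) = 40 + 20 + 15 = 75,
  det = 8·(5·3 - (0)²) - (0)·((0)·3 - (0)·(-2)) + (-2)·((0)·(0) - 5·(-2)) = 8·(15) - (0)·(0) + (-2)·(10) = 100.
  So p(λ) = λ³ - 16λ² + 75λ - 100.
Step 2 — look for an integer root (rational root theorem: any rational root is an integer divisor of 100). Testing λ = 5:
  p(5) = 125 - 400 + 375 - 100 = 0  ✓
  Dividing out (λ - 5): p(λ) = (λ - 5)(λ² - 11λ + 20).
Step 3 — remaining eigenvalues from the quadratic λ² - 11λ + 20 = 0:
  Δ = 11² - 4·20 = 121 - 80 = 41,  λ = (11 ± √41)/2 = (11 ± 6.4031)/2 ≈ 8.7016 or 2.2984.
  Sorted: λ_1 = 8.7016,  λ_2 = 5,  λ_3 = 2.2984  (check: sum = 16 = tr ✓).

Step 4 — unit eigenvector for λ_1 ≈ 8.7016: v spans the null space of (Sigma - λ_1 I), whose rows are
  r_1 = (-0.7016, 0, -2),  r_2 = (0, -3.7016, 0),  r_3 = (-2, 0, -5.7016).
  v is orthogonal to every row, so take v ∝ r_1 × r_2 = ((0)·(0) - (-2)·(-3.7016), (-2)·(0) - (-0.7016)·(0), (-0.7016)·(-3.7016) - (0)·(0)) ≈ (-7.4031, 0, 2.5969).
  Rescale (multiply by -1 so the first nonzero entry is positive): u = (7.4031, 0, -2.5969).
  ||u|| = √((7.4031)² + (0)² + (-2.5969)²) = √(61.55) ≈ 7.8454,  v_1 = u/||u|| ≈ (0.9436, 0, -0.331) (||v_1|| = 1).

λ_1 = 8.7016,  λ_2 = 5,  λ_3 = 2.2984;  v_1 ≈ (0.9436, 0, -0.331)


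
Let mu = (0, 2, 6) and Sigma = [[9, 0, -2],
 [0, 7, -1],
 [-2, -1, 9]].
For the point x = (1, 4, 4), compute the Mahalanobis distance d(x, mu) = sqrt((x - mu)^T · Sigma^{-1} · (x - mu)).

Step 1 — centre the observation: (x - mu) = (1, 2, -2).

Step 2 — invert Sigma (cofactor / det for 3×3, or solve directly):
  Sigma^{-1} = [[0.117, 0.0038, 0.0264],
 [0.0038, 0.1453, 0.017],
 [0.0264, 0.017, 0.1189]].

Step 3 — form the quadratic (x - mu)^T · Sigma^{-1} · (x - mu):
  Sigma^{-1} · (x - mu) = (0.0717, 0.2604, -0.1774).
  (x - mu)^T · [Sigma^{-1} · (x - mu)] = (1)·(0.0717) + (2)·(0.2604) + (-2)·(-0.1774) = 0.9472.

Step 4 — take square root: d = √(0.9472) ≈ 0.9732.

d(x, mu) = √(0.9472) ≈ 0.9732


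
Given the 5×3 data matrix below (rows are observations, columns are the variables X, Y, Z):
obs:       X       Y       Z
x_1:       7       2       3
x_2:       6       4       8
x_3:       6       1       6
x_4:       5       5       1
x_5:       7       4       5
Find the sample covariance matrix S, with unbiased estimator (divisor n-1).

Step 1 — column means:
  mean(X) = (7 + 6 + 6 + 5 + 7) / 5 = 31/5 = 6.2
  mean(Y) = (2 + 4 + 1 + 5 + 4) / 5 = 16/5 = 3.2
  mean(Z) = (3 + 8 + 6 + 1 + 5) / 5 = 23/5 = 4.6

Step 2 — sample covariance S[i,j] = (1/(n-1)) · Σ_k (x_{k,i} - mean_i) · (x_{k,j} - mean_j), with n-1 = 4.
  S[X,X] = ((0.8)·(0.8) + (-0.2)·(-0.2) + (-0.2)·(-0.2) + (-1.2)·(-1.2) + (0.8)·(0.8)) / 4 = 2.8/4 = 0.7
  S[X,Y] = ((0.8)·(-1.2) + (-0.2)·(0.8) + (-0.2)·(-2.2) + (-1.2)·(1.8) + (0.8)·(0.8)) / 4 = -2.2/4 = -0.55
  S[X,Z] = ((0.8)·(-1.6) + (-0.2)·(3.4) + (-0.2)·(1.4) + (-1.2)·(-3.6) + (0.8)·(0.4)) / 4 = 2.4/4 = 0.6
  S[Y,Y] = ((-1.2)·(-1.2) + (0.8)·(0.8) + (-2.2)·(-2.2) + (1.8)·(1.8) + (0.8)·(0.8)) / 4 = 10.8/4 = 2.7
  S[Y,Z] = ((-1.2)·(-1.6) + (0.8)·(3.4) + (-2.2)·(1.4) + (1.8)·(-3.6) + (0.8)·(0.4)) / 4 = -4.6/4 = -1.15
  S[Z,Z] = ((-1.6)·(-1.6) + (3.4)·(3.4) + (1.4)·(1.4) + (-3.6)·(-3.6) + (0.4)·(0.4)) / 4 = 29.2/4 = 7.3

S is symmetric (S[j,i] = S[i,j]). Assembling:

S = [[0.7, -0.55, 0.6],
 [-0.55, 2.7, -1.15],
 [0.6, -1.15, 7.3]]


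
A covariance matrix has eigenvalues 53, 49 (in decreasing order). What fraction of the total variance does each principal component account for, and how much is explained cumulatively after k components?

Step 1 — total variance = trace(Sigma) = Σ λ_i = 53 + 49 = 102.

Step 2 — fraction explained by component i = λ_i / Σ λ:
  PC1: 53/102 = 0.5196
  PC2: 49/102 = 0.4804

Step 3 — cumulative fraction after k components = (λ_1 + ... + λ_k) / Σ λ:
  k = 1: 53/102 = 0.5196
  k = 2: (53 + 49)/102 = 102/102 = 1

Summary (fraction, with percent):

explained: PC1 0.5196 (51.96%), PC2 0.4804 (48.04%);  cumulative: 0.5196, 1


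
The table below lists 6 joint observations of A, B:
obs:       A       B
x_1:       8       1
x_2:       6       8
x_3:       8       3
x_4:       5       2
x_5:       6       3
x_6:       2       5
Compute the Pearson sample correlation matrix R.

Step 1 — column means:
  mean(A) = (8 + 6 + 8 + 5 + 6 + 2) / 6 = 35/6 = 5.8333
  mean(B) = (1 + 8 + 3 + 2 + 3 + 5) / 6 = 22/6 = 3.6667

Step 2 — sample variances and covariances s[i,j] = (1/(n-1)) · Σ_k (x_{k,i} - mean_i) · (x_{k,j} - mean_j), with n-1 = 5:
  s[A,A] = ((2.1667)·(2.1667) + (0.1667)·(0.1667) + (2.1667)·(2.1667) + (-0.8333)·(-0.8333) + (0.1667)·(0.1667) + (-3.8333)·(-3.8333)) / 5 = 24.8333/5 = 4.9667
  s[A,B] = ((2.1667)·(-2.6667) + (0.1667)·(4.3333) + (2.1667)·(-0.6667) + (-0.8333)·(-1.6667) + (0.1667)·(-0.6667) + (-3.8333)·(1.3333)) / 5 = -10.3333/5 = -2.0667
  s[B,B] = ((-2.6667)·(-2.6667) + (4.3333)·(4.3333) + (-0.6667)·(-0.6667) + (-1.6667)·(-1.6667) + (-0.6667)·(-0.6667) + (1.3333)·(1.3333)) / 5 = 31.3333/5 = 6.2667
  Sample standard deviations s_i = √(s[i,i]):
  s(A) = √(4.9667) = 2.2286
  s(B) = √(6.2667) = 2.5033

Step 3 — r_{ij} = s_{ij} / (s_i · s_j):
  r[A,A] = 1 (diagonal).
  r[A,B] = -2.0667 / (2.2286 · 2.5033) = -2.0667 / 5.5789 = -0.3704
  r[B,B] = 1 (diagonal).

R is symmetric with unit diagonal. Assembling:

R = [[1, -0.3704],
 [-0.3704, 1]]


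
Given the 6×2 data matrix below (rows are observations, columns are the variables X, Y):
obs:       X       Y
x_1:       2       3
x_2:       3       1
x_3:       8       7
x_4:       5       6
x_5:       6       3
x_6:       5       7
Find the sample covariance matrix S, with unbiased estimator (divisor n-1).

Step 1 — column means:
  mean(X) = (2 + 3 + 8 + 5 + 6 + 5) / 6 = 29/6 = 4.8333
  mean(Y) = (3 + 1 + 7 + 6 + 3 + 7) / 6 = 27/6 = 4.5

Step 2 — sample covariance S[i,j] = (1/(n-1)) · Σ_k (x_{k,i} - mean_i) · (x_{k,j} - mean_j), with n-1 = 5.
  S[X,X] = ((-2.8333)·(-2.8333) + (-1.8333)·(-1.8333) + (3.1667)·(3.1667) + (0.1667)·(0.1667) + (1.1667)·(1.1667) + (0.1667)·(0.1667)) / 5 = 22.8333/5 = 4.5667
  S[X,Y] = ((-2.8333)·(-1.5) + (-1.8333)·(-3.5) + (3.1667)·(2.5) + (0.1667)·(1.5) + (1.1667)·(-1.5) + (0.1667)·(2.5)) / 5 = 17.5/5 = 3.5
  S[Y,Y] = ((-1.5)·(-1.5) + (-3.5)·(-3.5) + (2.5)·(2.5) + (1.5)·(1.5) + (-1.5)·(-1.5) + (2.5)·(2.5)) / 5 = 31.5/5 = 6.3

S is symmetric (S[j,i] = S[i,j]). Assembling:

S = [[4.5667, 3.5],
 [3.5, 6.3]]


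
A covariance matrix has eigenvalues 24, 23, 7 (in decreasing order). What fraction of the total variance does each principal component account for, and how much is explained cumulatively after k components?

Step 1 — total variance = trace(Sigma) = Σ λ_i = 24 + 23 + 7 = 54.

Step 2 — fraction explained by component i = λ_i / Σ λ:
  PC1: 24/54 = 0.4444
  PC2: 23/54 = 0.4259
  PC3: 7/54 = 0.1296

Step 3 — cumulative fraction after k components = (λ_1 + ... + λ_k) / Σ λ:
  k = 1: 24/54 = 0.4444
  k = 2: (24 + 23)/54 = 47/54 = 0.8704
  k = 3: (24 + 23 + 7)/54 = 54/54 = 1

Summary (fraction, with percent):

explained: PC1 0.4444 (44.44%), PC2 0.4259 (42.59%), PC3 0.1296 (12.96%);  cumulative: 0.4444, 0.8704, 1


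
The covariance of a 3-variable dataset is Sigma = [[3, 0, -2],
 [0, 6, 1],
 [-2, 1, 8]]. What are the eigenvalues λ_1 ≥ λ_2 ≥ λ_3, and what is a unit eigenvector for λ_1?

Step 1 — characteristic polynomial p(λ) = det(λI - Sigma) = λ³ - tr·λ² + c_1·λ - det, where tr = trace, c_1 = sum of the principal 2×2 minors, det = det(Sigma):
  tr = 3 + 6 + 8 = 17,
  c_1 = (3·6 - (0)²) + (3·8 - (-2)²) + (6·8 - (1)²) = 18 + 20 + 47 = 85,
  det = 3·(6·8 - (1)²) - (0)·((0)·8 - (1)·(-2)) + (-2)·((0)·(1) - 6·(-2)) = 3·(47) - (0)·(2) + (-2)·(12) = 117.
  So p(λ) = λ³ - 17λ² + 85λ - 117.
Step 2 — look for an integer root (rational root theorem: any rational root is an integer divisor of 117). Testing λ = 9:
  p(9) = 729 - 1377 + 765 - 117 = 0  ✓
  Dividing out (λ - 9): p(λ) = (λ - 9)(λ² - 8λ + 13).
Step 3 — remaining eigenvalues from the quadratic λ² - 8λ + 13 = 0:
  Δ = 8² - 4·13 = 64 - 52 = 12,  λ = (8 ± √12)/2 = (8 ± 3.4641)/2 ≈ 5.7321 or 2.2679.
  Sorted: λ_1 = 9,  λ_2 = 5.7321,  λ_3 = 2.2679  (check: sum = 17 = tr ✓).

Step 4 — unit eigenvector for λ_1 = 9: v spans the null space of (Sigma - λ_1 I), whose rows are
  r_1 = (-6, 0, -2),  r_2 = (0, -3, 1),  r_3 = (-2, 1, -1).
  v is orthogonal to every row, so take v ∝ r_1 × r_2 = ((0)·(1) - (-2)·(-3), (-2)·(0) - (-6)·(1), (-6)·(-3) - (0)·(0)) = (-6, 6, 18).
  Rescale (divide by 6; multiply by -1 so the first nonzero entry is positive): u = (1, -1, -3).
  ||u|| = √((1)² + (-1)² + (-3)²) = √(11) ≈ 3.3166,  v_1 = u/||u|| ≈ (0.3015, -0.3015, -0.9045) (||v_1|| = 1).

λ_1 = 9,  λ_2 = 5.7321,  λ_3 = 2.2679;  v_1 ≈ (0.3015, -0.3015, -0.9045)


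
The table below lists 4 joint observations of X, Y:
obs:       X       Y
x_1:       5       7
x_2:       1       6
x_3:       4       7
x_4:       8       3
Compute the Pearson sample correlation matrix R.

Step 1 — column means:
  mean(X) = (5 + 1 + 4 + 8) / 4 = 18/4 = 4.5
  mean(Y) = (7 + 6 + 7 + 3) / 4 = 23/4 = 5.75

Step 2 — sample variances and covariances s[i,j] = (1/(n-1)) · Σ_k (x_{k,i} - mean_i) · (x_{k,j} - mean_j), with n-1 = 3:
  s[X,X] = ((0.5)·(0.5) + (-3.5)·(-3.5) + (-0.5)·(-0.5) + (3.5)·(3.5)) / 3 = 25/3 = 8.3333
  s[X,Y] = ((0.5)·(1.25) + (-3.5)·(0.25) + (-0.5)·(1.25) + (3.5)·(-2.75)) / 3 = -10.5/3 = -3.5
  s[Y,Y] = ((1.25)·(1.25) + (0.25)·(0.25) + (1.25)·(1.25) + (-2.75)·(-2.75)) / 3 = 10.75/3 = 3.5833
  Sample standard deviations s_i = √(s[i,i]):
  s(X) = √(8.3333) = 2.8868
  s(Y) = √(3.5833) = 1.893

Step 3 — r_{ij} = s_{ij} / (s_i · s_j):
  r[X,X] = 1 (diagonal).
  r[X,Y] = -3.5 / (2.8868 · 1.893) = -3.5 / 5.4645 = -0.6405
  r[Y,Y] = 1 (diagonal).

R is symmetric with unit diagonal. Assembling:

R = [[1, -0.6405],
 [-0.6405, 1]]


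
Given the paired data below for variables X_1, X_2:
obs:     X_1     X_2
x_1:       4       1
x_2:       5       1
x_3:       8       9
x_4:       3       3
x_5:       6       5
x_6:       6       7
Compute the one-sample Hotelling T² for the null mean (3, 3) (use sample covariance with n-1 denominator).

Step 1 — sample mean vector:
  mean(X_1) = (4 + 5 + 8 + 3 + 6 + 6) / 6 = 32/6 = 5.3333
  mean(X_2) = (1 + 1 + 9 + 3 + 5 + 7) / 6 = 26/6 = 4.3333
  x̄ = (5.3333, 4.3333),  deviation x̄ - mu_0 = (5.3333, 4.3333) - (3, 3) = (2.3333, 1.3333).

Step 2 — sample covariance matrix, S[i,j] = (1/(n-1)) · Σ_k (x_{k,i} - mean_i) · (x_{k,j} - mean_j), divisor n-1 = 5:
  S[X_1,X_1] = ((-1.3333)·(-1.3333) + (-0.3333)·(-0.3333) + (2.6667)·(2.6667) + (-2.3333)·(-2.3333) + (0.6667)·(0.6667) + (0.6667)·(0.6667)) / 5 = 15.3333/5 = 3.0667
  S[X_1,X_2] = ((-1.3333)·(-3.3333) + (-0.3333)·(-3.3333) + (2.6667)·(4.6667) + (-2.3333)·(-1.3333) + (0.6667)·(0.6667) + (0.6667)·(2.6667)) / 5 = 23.3333/5 = 4.6667
  S[X_2,X_2] = ((-3.3333)·(-3.3333) + (-3.3333)·(-3.3333) + (4.6667)·(4.6667) + (-1.3333)·(-1.3333) + (0.6667)·(0.6667) + (2.6667)·(2.6667)) / 5 = 53.3333/5 = 10.6667
  S = [[3.0667, 4.6667],
 [4.6667, 10.6667]].

Step 3 — invert S. det(S) = 3.0667·10.6667 - (4.6667)² = 10.9333.
  S^{-1} = (1/det) · [[d, -b], [-b, a]] = [[0.9756, -0.4268],
 [-0.4268, 0.2805]].

Step 4 — quadratic form (x̄ - mu_0)^T · S^{-1} · (x̄ - mu_0):
  S^{-1} · (x̄ - mu_0) = (1.7073, -0.622),
  (x̄ - mu_0)^T · [...] = (2.3333)·(1.7073) + (1.3333)·(-0.622) = 3.1545.

Step 5 — scale by n: T² = 6 · 3.1545 = 18.9268.

T² ≈ 18.9268


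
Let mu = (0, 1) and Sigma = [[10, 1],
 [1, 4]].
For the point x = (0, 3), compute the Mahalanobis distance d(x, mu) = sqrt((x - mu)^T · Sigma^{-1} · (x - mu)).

Step 1 — centre the observation: (x - mu) = (0, 2).

Step 2 — invert Sigma. det(Sigma) = 10·4 - (1)² = 39.
  Sigma^{-1} = (1/det) · [[d, -b], [-b, a]] = [[0.1026, -0.0256],
 [-0.0256, 0.2564]].

Step 3 — form the quadratic (x - mu)^T · Sigma^{-1} · (x - mu):
  Sigma^{-1} · (x - mu) = (-0.0513, 0.5128).
  (x - mu)^T · [Sigma^{-1} · (x - mu)] = (0)·(-0.0513) + (2)·(0.5128) = 1.0256.

Step 4 — take square root: d = √(1.0256) ≈ 1.0127.

d(x, mu) = √(1.0256) ≈ 1.0127


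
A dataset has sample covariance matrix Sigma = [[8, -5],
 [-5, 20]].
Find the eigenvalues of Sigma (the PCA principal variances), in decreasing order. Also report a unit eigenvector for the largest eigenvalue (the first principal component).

Step 1 — characteristic polynomial of 2×2 Sigma:
  det(Sigma - λI) = λ² - trace · λ + det = 0.
  trace = 8 + 20 = 28, det = 8·20 - (-5)² = 135.
Step 2 — discriminant:
  Δ = trace² - 4·det = 784 - 540 = 244.
Step 3 — eigenvalues:
  λ = (trace ± √Δ)/2 = (28 ± 15.6205)/2,
  λ_1 = 21.8102,  λ_2 = 6.1898.

Step 4 — unit eigenvector for λ_1: solve (Sigma - λ_1 I)v = 0. First row:
  (8 - 21.8102)·v_x + (-5)·v_y = 0, i.e. (-13.8102)·v_x + (-5)·v_y = 0,
  so v ∝ (b, λ_1 - a) = (-5, 13.8102); multiply by -1 so the first entry is positive: u = (5, -13.8102).
  ||u|| = √((5)² + (-13.8102)²) = √(215.723) ≈ 14.6875,
  v_1 = u/||u|| ≈ (0.3404, -0.9403) (||v_1|| = 1).

λ_1 = 21.8102,  λ_2 = 6.1898;  v_1 ≈ (0.3404, -0.9403)


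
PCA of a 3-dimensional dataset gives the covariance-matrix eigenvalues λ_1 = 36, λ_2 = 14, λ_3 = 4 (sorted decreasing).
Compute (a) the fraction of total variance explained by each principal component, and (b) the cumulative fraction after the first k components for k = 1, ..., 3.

Step 1 — total variance = trace(Sigma) = Σ λ_i = 36 + 14 + 4 = 54.

Step 2 — fraction explained by component i = λ_i / Σ λ:
  PC1: 36/54 = 0.6667
  PC2: 14/54 = 0.2593
  PC3: 4/54 = 0.0741

Step 3 — cumulative fraction after k components = (λ_1 + ... + λ_k) / Σ λ:
  k = 1: 36/54 = 0.6667
  k = 2: (36 + 14)/54 = 50/54 = 0.9259
  k = 3: (36 + 14 + 4)/54 = 54/54 = 1

Summary (fraction, with percent):

explained: PC1 0.6667 (66.67%), PC2 0.2593 (25.93%), PC3 0.0741 (7.41%);  cumulative: 0.6667, 0.9259, 1


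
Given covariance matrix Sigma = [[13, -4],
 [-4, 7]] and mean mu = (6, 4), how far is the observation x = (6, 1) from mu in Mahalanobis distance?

Step 1 — centre the observation: (x - mu) = (0, -3).

Step 2 — invert Sigma. det(Sigma) = 13·7 - (-4)² = 75.
  Sigma^{-1} = (1/det) · [[d, -b], [-b, a]] = [[0.0933, 0.0533],
 [0.0533, 0.1733]].

Step 3 — form the quadratic (x - mu)^T · Sigma^{-1} · (x - mu):
  Sigma^{-1} · (x - mu) = (-0.16, -0.52).
  (x - mu)^T · [Sigma^{-1} · (x - mu)] = (0)·(-0.16) + (-3)·(-0.52) = 1.56.

Step 4 — take square root: d = √(1.56) ≈ 1.249.

d(x, mu) = √(1.56) ≈ 1.249


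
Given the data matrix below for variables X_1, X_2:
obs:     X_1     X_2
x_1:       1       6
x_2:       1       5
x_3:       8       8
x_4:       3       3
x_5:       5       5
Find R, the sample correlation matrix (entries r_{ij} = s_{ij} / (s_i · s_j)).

Step 1 — column means:
  mean(X_1) = (1 + 1 + 8 + 3 + 5) / 5 = 18/5 = 3.6
  mean(X_2) = (6 + 5 + 8 + 3 + 5) / 5 = 27/5 = 5.4

Step 2 — sample variances and covariances s[i,j] = (1/(n-1)) · Σ_k (x_{k,i} - mean_i) · (x_{k,j} - mean_j), with n-1 = 4:
  s[X_1,X_1] = ((-2.6)·(-2.6) + (-2.6)·(-2.6) + (4.4)·(4.4) + (-0.6)·(-0.6) + (1.4)·(1.4)) / 4 = 35.2/4 = 8.8
  s[X_1,X_2] = ((-2.6)·(0.6) + (-2.6)·(-0.4) + (4.4)·(2.6) + (-0.6)·(-2.4) + (1.4)·(-0.4)) / 4 = 11.8/4 = 2.95
  s[X_2,X_2] = ((0.6)·(0.6) + (-0.4)·(-0.4) + (2.6)·(2.6) + (-2.4)·(-2.4) + (-0.4)·(-0.4)) / 4 = 13.2/4 = 3.3
  Sample standard deviations s_i = √(s[i,i]):
  s(X_1) = √(8.8) = 2.9665
  s(X_2) = √(3.3) = 1.8166

Step 3 — r_{ij} = s_{ij} / (s_i · s_j):
  r[X_1,X_1] = 1 (diagonal).
  r[X_1,X_2] = 2.95 / (2.9665 · 1.8166) = 2.95 / 5.3889 = 0.5474
  r[X_2,X_2] = 1 (diagonal).

R is symmetric with unit diagonal. Assembling:

R = [[1, 0.5474],
 [0.5474, 1]]


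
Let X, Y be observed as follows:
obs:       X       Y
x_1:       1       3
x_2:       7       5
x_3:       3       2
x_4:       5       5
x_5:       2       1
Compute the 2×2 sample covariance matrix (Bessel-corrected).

Step 1 — column means:
  mean(X) = (1 + 7 + 3 + 5 + 2) / 5 = 18/5 = 3.6
  mean(Y) = (3 + 5 + 2 + 5 + 1) / 5 = 16/5 = 3.2

Step 2 — sample covariance S[i,j] = (1/(n-1)) · Σ_k (x_{k,i} - mean_i) · (x_{k,j} - mean_j), with n-1 = 4.
  S[X,X] = ((-2.6)·(-2.6) + (3.4)·(3.4) + (-0.6)·(-0.6) + (1.4)·(1.4) + (-1.6)·(-1.6)) / 4 = 23.2/4 = 5.8
  S[X,Y] = ((-2.6)·(-0.2) + (3.4)·(1.8) + (-0.6)·(-1.2) + (1.4)·(1.8) + (-1.6)·(-2.2)) / 4 = 13.4/4 = 3.35
  S[Y,Y] = ((-0.2)·(-0.2) + (1.8)·(1.8) + (-1.2)·(-1.2) + (1.8)·(1.8) + (-2.2)·(-2.2)) / 4 = 12.8/4 = 3.2

S is symmetric (S[j,i] = S[i,j]). Assembling:

S = [[5.8, 3.35],
 [3.35, 3.2]]


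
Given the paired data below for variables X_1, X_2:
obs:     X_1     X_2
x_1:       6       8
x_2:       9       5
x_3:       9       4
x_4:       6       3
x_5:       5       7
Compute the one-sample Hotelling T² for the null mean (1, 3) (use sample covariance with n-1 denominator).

Step 1 — sample mean vector:
  mean(X_1) = (6 + 9 + 9 + 6 + 5) / 5 = 35/5 = 7
  mean(X_2) = (8 + 5 + 4 + 3 + 7) / 5 = 27/5 = 5.4
  x̄ = (7, 5.4),  deviation x̄ - mu_0 = (7, 5.4) - (1, 3) = (6, 2.4).

Step 2 — sample covariance matrix, S[i,j] = (1/(n-1)) · Σ_k (x_{k,i} - mean_i) · (x_{k,j} - mean_j), divisor n-1 = 4:
  S[X_1,X_1] = ((-1)·(-1) + (2)·(2) + (2)·(2) + (-1)·(-1) + (-2)·(-2)) / 4 = 14/4 = 3.5
  S[X_1,X_2] = ((-1)·(2.6) + (2)·(-0.4) + (2)·(-1.4) + (-1)·(-2.4) + (-2)·(1.6)) / 4 = -7/4 = -1.75
  S[X_2,X_2] = ((2.6)·(2.6) + (-0.4)·(-0.4) + (-1.4)·(-1.4) + (-2.4)·(-2.4) + (1.6)·(1.6)) / 4 = 17.2/4 = 4.3
  S = [[3.5, -1.75],
 [-1.75, 4.3]].

Step 3 — invert S. det(S) = 3.5·4.3 - (-1.75)² = 11.9875.
  S^{-1} = (1/det) · [[d, -b], [-b, a]] = [[0.3587, 0.146],
 [0.146, 0.292]].

Step 4 — quadratic form (x̄ - mu_0)^T · S^{-1} · (x̄ - mu_0):
  S^{-1} · (x̄ - mu_0) = (2.5026, 1.5766),
  (x̄ - mu_0)^T · [...] = (6)·(2.5026) + (2.4)·(1.5766) = 18.7996.

Step 5 — scale by n: T² = 5 · 18.7996 = 93.9979.

T² ≈ 93.9979


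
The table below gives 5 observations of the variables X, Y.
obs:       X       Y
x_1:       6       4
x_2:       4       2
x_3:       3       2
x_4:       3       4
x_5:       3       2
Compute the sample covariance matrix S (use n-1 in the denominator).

Step 1 — column means:
  mean(X) = (6 + 4 + 3 + 3 + 3) / 5 = 19/5 = 3.8
  mean(Y) = (4 + 2 + 2 + 4 + 2) / 5 = 14/5 = 2.8

Step 2 — sample covariance S[i,j] = (1/(n-1)) · Σ_k (x_{k,i} - mean_i) · (x_{k,j} - mean_j), with n-1 = 4.
  S[X,X] = ((2.2)·(2.2) + (0.2)·(0.2) + (-0.8)·(-0.8) + (-0.8)·(-0.8) + (-0.8)·(-0.8)) / 4 = 6.8/4 = 1.7
  S[X,Y] = ((2.2)·(1.2) + (0.2)·(-0.8) + (-0.8)·(-0.8) + (-0.8)·(1.2) + (-0.8)·(-0.8)) / 4 = 2.8/4 = 0.7
  S[Y,Y] = ((1.2)·(1.2) + (-0.8)·(-0.8) + (-0.8)·(-0.8) + (1.2)·(1.2) + (-0.8)·(-0.8)) / 4 = 4.8/4 = 1.2

S is symmetric (S[j,i] = S[i,j]). Assembling:

S = [[1.7, 0.7],
 [0.7, 1.2]]


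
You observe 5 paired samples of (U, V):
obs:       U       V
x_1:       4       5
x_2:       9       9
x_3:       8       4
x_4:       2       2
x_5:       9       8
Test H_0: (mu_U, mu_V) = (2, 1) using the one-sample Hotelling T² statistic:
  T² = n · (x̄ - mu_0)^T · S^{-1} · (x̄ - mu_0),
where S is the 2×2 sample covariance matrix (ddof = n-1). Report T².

Step 1 — sample mean vector:
  mean(U) = (4 + 9 + 8 + 2 + 9) / 5 = 32/5 = 6.4
  mean(V) = (5 + 9 + 4 + 2 + 8) / 5 = 28/5 = 5.6
  x̄ = (6.4, 5.6),  deviation x̄ - mu_0 = (6.4, 5.6) - (2, 1) = (4.4, 4.6).

Step 2 — sample covariance matrix, S[i,j] = (1/(n-1)) · Σ_k (x_{k,i} - mean_i) · (x_{k,j} - mean_j), divisor n-1 = 4:
  S[U,U] = ((-2.4)·(-2.4) + (2.6)·(2.6) + (1.6)·(1.6) + (-4.4)·(-4.4) + (2.6)·(2.6)) / 4 = 41.2/4 = 10.3
  S[U,V] = ((-2.4)·(-0.6) + (2.6)·(3.4) + (1.6)·(-1.6) + (-4.4)·(-3.6) + (2.6)·(2.4)) / 4 = 29.8/4 = 7.45
  S[V,V] = ((-0.6)·(-0.6) + (3.4)·(3.4) + (-1.6)·(-1.6) + (-3.6)·(-3.6) + (2.4)·(2.4)) / 4 = 33.2/4 = 8.3
  S = [[10.3, 7.45],
 [7.45, 8.3]].

Step 3 — invert S. det(S) = 10.3·8.3 - (7.45)² = 29.9875.
  S^{-1} = (1/det) · [[d, -b], [-b, a]] = [[0.2768, -0.2484],
 [-0.2484, 0.3435]].

Step 4 — quadratic form (x̄ - mu_0)^T · S^{-1} · (x̄ - mu_0):
  S^{-1} · (x̄ - mu_0) = (0.075, 0.4869),
  (x̄ - mu_0)^T · [...] = (4.4)·(0.075) + (4.6)·(0.4869) = 2.5697.

Step 5 — scale by n: T² = 5 · 2.5697 = 12.8487.

T² ≈ 12.8487


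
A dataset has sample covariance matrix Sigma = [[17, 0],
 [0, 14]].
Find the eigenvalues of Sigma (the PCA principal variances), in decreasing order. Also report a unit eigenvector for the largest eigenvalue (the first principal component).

Step 1 — characteristic polynomial of 2×2 Sigma:
  det(Sigma - λI) = λ² - trace · λ + det = 0.
  trace = 17 + 14 = 31, det = 17·14 - (0)² = 238.
Step 2 — discriminant:
  Δ = trace² - 4·det = 961 - 952 = 9.
Step 3 — eigenvalues:
  λ = (trace ± √Δ)/2 = (31 ± 3)/2,
  λ_1 = 17,  λ_2 = 14.

Step 4 — unit eigenvector for λ_1: Sigma is diagonal, so its eigenvectors are the coordinate axes. λ_1 = 17 is the diagonal entry on the first coordinate axis, hence
  v_1 = (1, 0) (||v_1|| = 1).

λ_1 = 17,  λ_2 = 14;  v_1 ≈ (1, 0)


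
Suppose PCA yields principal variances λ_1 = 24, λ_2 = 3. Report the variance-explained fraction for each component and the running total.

Step 1 — total variance = trace(Sigma) = Σ λ_i = 24 + 3 = 27.

Step 2 — fraction explained by component i = λ_i / Σ λ:
  PC1: 24/27 = 0.8889
  PC2: 3/27 = 0.1111

Step 3 — cumulative fraction after k components = (λ_1 + ... + λ_k) / Σ λ:
  k = 1: 24/27 = 0.8889
  k = 2: (24 + 3)/27 = 27/27 = 1

Summary (fraction, with percent):

explained: PC1 0.8889 (88.89%), PC2 0.1111 (11.11%);  cumulative: 0.8889, 1


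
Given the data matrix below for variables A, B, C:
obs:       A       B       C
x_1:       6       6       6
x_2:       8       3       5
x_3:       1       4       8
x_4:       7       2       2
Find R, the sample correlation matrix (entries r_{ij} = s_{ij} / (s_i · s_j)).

Step 1 — column means:
  mean(A) = (6 + 8 + 1 + 7) / 4 = 22/4 = 5.5
  mean(B) = (6 + 3 + 4 + 2) / 4 = 15/4 = 3.75
  mean(C) = (6 + 5 + 8 + 2) / 4 = 21/4 = 5.25

Step 2 — sample variances and covariances s[i,j] = (1/(n-1)) · Σ_k (x_{k,i} - mean_i) · (x_{k,j} - mean_j), with n-1 = 3:
  s[A,A] = ((0.5)·(0.5) + (2.5)·(2.5) + (-4.5)·(-4.5) + (1.5)·(1.5)) / 3 = 29/3 = 9.6667
  s[A,B] = ((0.5)·(2.25) + (2.5)·(-0.75) + (-4.5)·(0.25) + (1.5)·(-1.75)) / 3 = -4.5/3 = -1.5
  s[A,C] = ((0.5)·(0.75) + (2.5)·(-0.25) + (-4.5)·(2.75) + (1.5)·(-3.25)) / 3 = -17.5/3 = -5.8333
  s[B,B] = ((2.25)·(2.25) + (-0.75)·(-0.75) + (0.25)·(0.25) + (-1.75)·(-1.75)) / 3 = 8.75/3 = 2.9167
  s[B,C] = ((2.25)·(0.75) + (-0.75)·(-0.25) + (0.25)·(2.75) + (-1.75)·(-3.25)) / 3 = 8.25/3 = 2.75
  s[C,C] = ((0.75)·(0.75) + (-0.25)·(-0.25) + (2.75)·(2.75) + (-3.25)·(-3.25)) / 3 = 18.75/3 = 6.25
  Sample standard deviations s_i = √(s[i,i]):
  s(A) = √(9.6667) = 3.1091
  s(B) = √(2.9167) = 1.7078
  s(C) = √(6.25) = 2.5

Step 3 — r_{ij} = s_{ij} / (s_i · s_j):
  r[A,A] = 1 (diagonal).
  r[A,B] = -1.5 / (3.1091 · 1.7078) = -1.5 / 5.3098 = -0.2825
  r[A,C] = -5.8333 / (3.1091 · 2.5) = -5.8333 / 7.7728 = -0.7505
  r[B,B] = 1 (diagonal).
  r[B,C] = 2.75 / (1.7078 · 2.5) = 2.75 / 4.2696 = 0.6441
  r[C,C] = 1 (diagonal).

R is symmetric with unit diagonal. Assembling:

R = [[1, -0.2825, -0.7505],
 [-0.2825, 1, 0.6441],
 [-0.7505, 0.6441, 1]]


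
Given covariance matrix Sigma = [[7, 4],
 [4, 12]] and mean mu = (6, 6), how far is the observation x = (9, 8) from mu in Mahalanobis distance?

Step 1 — centre the observation: (x - mu) = (3, 2).

Step 2 — invert Sigma. det(Sigma) = 7·12 - (4)² = 68.
  Sigma^{-1} = (1/det) · [[d, -b], [-b, a]] = [[0.1765, -0.0588],
 [-0.0588, 0.1029]].

Step 3 — form the quadratic (x - mu)^T · Sigma^{-1} · (x - mu):
  Sigma^{-1} · (x - mu) = (0.4118, 0.0294).
  (x - mu)^T · [Sigma^{-1} · (x - mu)] = (3)·(0.4118) + (2)·(0.0294) = 1.2941.

Step 4 — take square root: d = √(1.2941) ≈ 1.1376.

d(x, mu) = √(1.2941) ≈ 1.1376


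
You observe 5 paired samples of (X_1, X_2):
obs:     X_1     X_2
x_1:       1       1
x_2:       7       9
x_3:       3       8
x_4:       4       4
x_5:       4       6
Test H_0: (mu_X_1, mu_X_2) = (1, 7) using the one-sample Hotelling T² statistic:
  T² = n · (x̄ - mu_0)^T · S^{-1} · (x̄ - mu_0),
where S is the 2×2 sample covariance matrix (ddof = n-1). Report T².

Step 1 — sample mean vector:
  mean(X_1) = (1 + 7 + 3 + 4 + 4) / 5 = 19/5 = 3.8
  mean(X_2) = (1 + 9 + 8 + 4 + 6) / 5 = 28/5 = 5.6
  x̄ = (3.8, 5.6),  deviation x̄ - mu_0 = (3.8, 5.6) - (1, 7) = (2.8, -1.4).

Step 2 — sample covariance matrix, S[i,j] = (1/(n-1)) · Σ_k (x_{k,i} - mean_i) · (x_{k,j} - mean_j), divisor n-1 = 4:
  S[X_1,X_1] = ((-2.8)·(-2.8) + (3.2)·(3.2) + (-0.8)·(-0.8) + (0.2)·(0.2) + (0.2)·(0.2)) / 4 = 18.8/4 = 4.7
  S[X_1,X_2] = ((-2.8)·(-4.6) + (3.2)·(3.4) + (-0.8)·(2.4) + (0.2)·(-1.6) + (0.2)·(0.4)) / 4 = 21.6/4 = 5.4
  S[X_2,X_2] = ((-4.6)·(-4.6) + (3.4)·(3.4) + (2.4)·(2.4) + (-1.6)·(-1.6) + (0.4)·(0.4)) / 4 = 41.2/4 = 10.3
  S = [[4.7, 5.4],
 [5.4, 10.3]].

Step 3 — invert S. det(S) = 4.7·10.3 - (5.4)² = 19.25.
  S^{-1} = (1/det) · [[d, -b], [-b, a]] = [[0.5351, -0.2805],
 [-0.2805, 0.2442]].

Step 4 — quadratic form (x̄ - mu_0)^T · S^{-1} · (x̄ - mu_0):
  S^{-1} · (x̄ - mu_0) = (1.8909, -1.1273),
  (x̄ - mu_0)^T · [...] = (2.8)·(1.8909) + (-1.4)·(-1.1273) = 6.8727.

Step 5 — scale by n: T² = 5 · 6.8727 = 34.3636.

T² ≈ 34.3636


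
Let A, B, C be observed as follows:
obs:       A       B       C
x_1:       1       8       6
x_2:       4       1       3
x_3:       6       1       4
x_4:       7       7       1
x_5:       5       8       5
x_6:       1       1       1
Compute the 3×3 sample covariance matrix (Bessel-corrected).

Step 1 — column means:
  mean(A) = (1 + 4 + 6 + 7 + 5 + 1) / 6 = 24/6 = 4
  mean(B) = (8 + 1 + 1 + 7 + 8 + 1) / 6 = 26/6 = 4.3333
  mean(C) = (6 + 3 + 4 + 1 + 5 + 1) / 6 = 20/6 = 3.3333

Step 2 — sample covariance S[i,j] = (1/(n-1)) · Σ_k (x_{k,i} - mean_i) · (x_{k,j} - mean_j), with n-1 = 5.
  S[A,A] = ((-3)·(-3) + (0)·(0) + (2)·(2) + (3)·(3) + (1)·(1) + (-3)·(-3)) / 5 = 32/5 = 6.4
  S[A,B] = ((-3)·(3.6667) + (0)·(-3.3333) + (2)·(-3.3333) + (3)·(2.6667) + (1)·(3.6667) + (-3)·(-3.3333)) / 5 = 4/5 = 0.8
  S[A,C] = ((-3)·(2.6667) + (0)·(-0.3333) + (2)·(0.6667) + (3)·(-2.3333) + (1)·(1.6667) + (-3)·(-2.3333)) / 5 = -5/5 = -1
  S[B,B] = ((3.6667)·(3.6667) + (-3.3333)·(-3.3333) + (-3.3333)·(-3.3333) + (2.6667)·(2.6667) + (3.6667)·(3.6667) + (-3.3333)·(-3.3333)) / 5 = 67.3333/5 = 13.4667
  S[B,C] = ((3.6667)·(2.6667) + (-3.3333)·(-0.3333) + (-3.3333)·(0.6667) + (2.6667)·(-2.3333) + (3.6667)·(1.6667) + (-3.3333)·(-2.3333)) / 5 = 16.3333/5 = 3.2667
  S[C,C] = ((2.6667)·(2.6667) + (-0.3333)·(-0.3333) + (0.6667)·(0.6667) + (-2.3333)·(-2.3333) + (1.6667)·(1.6667) + (-2.3333)·(-2.3333)) / 5 = 21.3333/5 = 4.2667

S is symmetric (S[j,i] = S[i,j]). Assembling:

S = [[6.4, 0.8, -1],
 [0.8, 13.4667, 3.2667],
 [-1, 3.2667, 4.2667]]


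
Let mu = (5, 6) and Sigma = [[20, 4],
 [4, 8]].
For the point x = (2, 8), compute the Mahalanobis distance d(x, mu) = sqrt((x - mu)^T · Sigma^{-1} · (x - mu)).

Step 1 — centre the observation: (x - mu) = (-3, 2).

Step 2 — invert Sigma. det(Sigma) = 20·8 - (4)² = 144.
  Sigma^{-1} = (1/det) · [[d, -b], [-b, a]] = [[0.0556, -0.0278],
 [-0.0278, 0.1389]].

Step 3 — form the quadratic (x - mu)^T · Sigma^{-1} · (x - mu):
  Sigma^{-1} · (x - mu) = (-0.2222, 0.3611).
  (x - mu)^T · [Sigma^{-1} · (x - mu)] = (-3)·(-0.2222) + (2)·(0.3611) = 1.3889.

Step 4 — take square root: d = √(1.3889) ≈ 1.1785.

d(x, mu) = √(1.3889) ≈ 1.1785


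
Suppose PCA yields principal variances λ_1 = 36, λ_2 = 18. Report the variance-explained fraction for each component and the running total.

Step 1 — total variance = trace(Sigma) = Σ λ_i = 36 + 18 = 54.

Step 2 — fraction explained by component i = λ_i / Σ λ:
  PC1: 36/54 = 0.6667
  PC2: 18/54 = 0.3333

Step 3 — cumulative fraction after k components = (λ_1 + ... + λ_k) / Σ λ:
  k = 1: 36/54 = 0.6667
  k = 2: (36 + 18)/54 = 54/54 = 1

Summary (fraction, with percent):

explained: PC1 0.6667 (66.67%), PC2 0.3333 (33.33%);  cumulative: 0.6667, 1


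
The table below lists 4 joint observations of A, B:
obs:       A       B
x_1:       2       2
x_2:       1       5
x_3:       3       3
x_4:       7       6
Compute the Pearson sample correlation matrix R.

Step 1 — column means:
  mean(A) = (2 + 1 + 3 + 7) / 4 = 13/4 = 3.25
  mean(B) = (2 + 5 + 3 + 6) / 4 = 16/4 = 4

Step 2 — sample variances and covariances s[i,j] = (1/(n-1)) · Σ_k (x_{k,i} - mean_i) · (x_{k,j} - mean_j), with n-1 = 3:
  s[A,A] = ((-1.25)·(-1.25) + (-2.25)·(-2.25) + (-0.25)·(-0.25) + (3.75)·(3.75)) / 3 = 20.75/3 = 6.9167
  s[A,B] = ((-1.25)·(-2) + (-2.25)·(1) + (-0.25)·(-1) + (3.75)·(2)) / 3 = 8/3 = 2.6667
  s[B,B] = ((-2)·(-2) + (1)·(1) + (-1)·(-1) + (2)·(2)) / 3 = 10/3 = 3.3333
  Sample standard deviations s_i = √(s[i,i]):
  s(A) = √(6.9167) = 2.63
  s(B) = √(3.3333) = 1.8257

Step 3 — r_{ij} = s_{ij} / (s_i · s_j):
  r[A,A] = 1 (diagonal).
  r[A,B] = 2.6667 / (2.63 · 1.8257) = 2.6667 / 4.8016 = 0.5554
  r[B,B] = 1 (diagonal).

R is symmetric with unit diagonal. Assembling:

R = [[1, 0.5554],
 [0.5554, 1]]


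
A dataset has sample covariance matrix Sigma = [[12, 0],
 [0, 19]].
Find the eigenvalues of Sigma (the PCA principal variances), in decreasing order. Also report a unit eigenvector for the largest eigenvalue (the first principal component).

Step 1 — characteristic polynomial of 2×2 Sigma:
  det(Sigma - λI) = λ² - trace · λ + det = 0.
  trace = 12 + 19 = 31, det = 12·19 - (0)² = 228.
Step 2 — discriminant:
  Δ = trace² - 4·det = 961 - 912 = 49.
Step 3 — eigenvalues:
  λ = (trace ± √Δ)/2 = (31 ± 7)/2,
  λ_1 = 19,  λ_2 = 12.

Step 4 — unit eigenvector for λ_1: Sigma is diagonal, so its eigenvectors are the coordinate axes. λ_1 = 19 is the diagonal entry on the second coordinate axis, hence
  v_1 = (0, 1) (||v_1|| = 1).

λ_1 = 19,  λ_2 = 12;  v_1 ≈ (0, 1)


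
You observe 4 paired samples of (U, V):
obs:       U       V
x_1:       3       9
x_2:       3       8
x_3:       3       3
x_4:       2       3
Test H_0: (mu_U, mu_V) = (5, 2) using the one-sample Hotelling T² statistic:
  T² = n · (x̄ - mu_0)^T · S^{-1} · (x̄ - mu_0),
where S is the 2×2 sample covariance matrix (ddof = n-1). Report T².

Step 1 — sample mean vector:
  mean(U) = (3 + 3 + 3 + 2) / 4 = 11/4 = 2.75
  mean(V) = (9 + 8 + 3 + 3) / 4 = 23/4 = 5.75
  x̄ = (2.75, 5.75),  deviation x̄ - mu_0 = (2.75, 5.75) - (5, 2) = (-2.25, 3.75).

Step 2 — sample covariance matrix, S[i,j] = (1/(n-1)) · Σ_k (x_{k,i} - mean_i) · (x_{k,j} - mean_j), divisor n-1 = 3:
  S[U,U] = ((0.25)·(0.25) + (0.25)·(0.25) + (0.25)·(0.25) + (-0.75)·(-0.75)) / 3 = 0.75/3 = 0.25
  S[U,V] = ((0.25)·(3.25) + (0.25)·(2.25) + (0.25)·(-2.75) + (-0.75)·(-2.75)) / 3 = 2.75/3 = 0.9167
  S[V,V] = ((3.25)·(3.25) + (2.25)·(2.25) + (-2.75)·(-2.75) + (-2.75)·(-2.75)) / 3 = 30.75/3 = 10.25
  S = [[0.25, 0.9167],
 [0.9167, 10.25]].

Step 3 — invert S. det(S) = 0.25·10.25 - (0.9167)² = 1.7222.
  S^{-1} = (1/det) · [[d, -b], [-b, a]] = [[5.9516, -0.5323],
 [-0.5323, 0.1452]].

Step 4 — quadratic form (x̄ - mu_0)^T · S^{-1} · (x̄ - mu_0):
  S^{-1} · (x̄ - mu_0) = (-15.3871, 1.7419),
  (x̄ - mu_0)^T · [...] = (-2.25)·(-15.3871) + (3.75)·(1.7419) = 41.1532.

Step 5 — scale by n: T² = 4 · 41.1532 = 164.6129.

T² ≈ 164.6129


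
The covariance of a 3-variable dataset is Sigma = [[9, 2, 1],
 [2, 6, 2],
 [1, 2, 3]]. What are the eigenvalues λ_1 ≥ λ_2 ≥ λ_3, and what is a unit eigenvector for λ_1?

Step 1 — characteristic polynomial p(λ) = det(λI - Sigma) = λ³ - tr·λ² + c_1·λ - det, where tr = trace, c_1 = sum of the principal 2×2 minors, det = det(Sigma):
  tr = 9 + 6 + 3 = 18,
  c_1 = (9·6 - (2)²) + (9·3 - (1)²) + (6·3 - (2)²) = 50 + 26 + 14 = 90,
  det = 9·(6·3 - (2)²) - (2)·((2)·3 - (2)·(1)) + (1)·((2)·(2) - 6·(1)) = 9·(14) - (2)·(4) + (1)·(-2) = 116.
  So p(λ) = λ³ - 18λ² + 90λ - 116.
Step 2 — look for an integer root (rational root theorem: any rational root is an integer divisor of 116). Testing λ = 2:
  p(2) = 8 - 72 + 180 - 116 = 0  ✓
  Dividing out (λ - 2): p(λ) = (λ - 2)(λ² - 16λ + 58).
Step 3 — remaining eigenvalues from the quadratic λ² - 16λ + 58 = 0:
  Δ = 16² - 4·58 = 256 - 232 = 24,  λ = (16 ± √24)/2 = (16 ± 4.899)/2 ≈ 10.4495 or 5.5505.
  Sorted: λ_1 = 10.4495,  λ_2 = 5.5505,  λ_3 = 2  (check: sum = 18 = tr ✓).

Step 4 — unit eigenvector for λ_1 ≈ 10.4495: v spans the null space of (Sigma - λ_1 I), whose rows are
  r_1 = (-1.4495, 2, 1),  r_2 = (2, -4.4495, 2),  r_3 = (1, 2, -7.4495).
  v is orthogonal to every row, so take v ∝ r_1 × r_2 = ((2)·(2) - (1)·(-4.4495), (1)·(2) - (-1.4495)·(2), (-1.4495)·(-4.4495) - (2)·(2)) ≈ (8.4495, 4.899, 2.4495).
  Let u = (8.4495, 4.899, 2.4495).
  ||u|| = √((8.4495)² + (4.899)² + (2.4495)²) = √(101.3939) ≈ 10.0695,  v_1 = u/||u|| ≈ (0.8391, 0.4865, 0.2433) (||v_1|| = 1).

λ_1 = 10.4495,  λ_2 = 5.5505,  λ_3 = 2;  v_1 ≈ (0.8391, 0.4865, 0.2433)


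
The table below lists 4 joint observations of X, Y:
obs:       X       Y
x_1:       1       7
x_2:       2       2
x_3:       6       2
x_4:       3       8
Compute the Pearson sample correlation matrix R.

Step 1 — column means:
  mean(X) = (1 + 2 + 6 + 3) / 4 = 12/4 = 3
  mean(Y) = (7 + 2 + 2 + 8) / 4 = 19/4 = 4.75

Step 2 — sample variances and covariances s[i,j] = (1/(n-1)) · Σ_k (x_{k,i} - mean_i) · (x_{k,j} - mean_j), with n-1 = 3:
  s[X,X] = ((-2)·(-2) + (-1)·(-1) + (3)·(3) + (0)·(0)) / 3 = 14/3 = 4.6667
  s[X,Y] = ((-2)·(2.25) + (-1)·(-2.75) + (3)·(-2.75) + (0)·(3.25)) / 3 = -10/3 = -3.3333
  s[Y,Y] = ((2.25)·(2.25) + (-2.75)·(-2.75) + (-2.75)·(-2.75) + (3.25)·(3.25)) / 3 = 30.75/3 = 10.25
  Sample standard deviations s_i = √(s[i,i]):
  s(X) = √(4.6667) = 2.1602
  s(Y) = √(10.25) = 3.2016

Step 3 — r_{ij} = s_{ij} / (s_i · s_j):
  r[X,X] = 1 (diagonal).
  r[X,Y] = -3.3333 / (2.1602 · 3.2016) = -3.3333 / 6.9162 = -0.482
  r[Y,Y] = 1 (diagonal).

R is symmetric with unit diagonal. Assembling:

R = [[1, -0.482],
 [-0.482, 1]]


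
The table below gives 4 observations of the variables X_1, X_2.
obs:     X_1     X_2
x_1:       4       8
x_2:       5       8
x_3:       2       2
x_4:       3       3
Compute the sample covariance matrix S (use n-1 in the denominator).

Step 1 — column means:
  mean(X_1) = (4 + 5 + 2 + 3) / 4 = 14/4 = 3.5
  mean(X_2) = (8 + 8 + 2 + 3) / 4 = 21/4 = 5.25

Step 2 — sample covariance S[i,j] = (1/(n-1)) · Σ_k (x_{k,i} - mean_i) · (x_{k,j} - mean_j), with n-1 = 3.
  S[X_1,X_1] = ((0.5)·(0.5) + (1.5)·(1.5) + (-1.5)·(-1.5) + (-0.5)·(-0.5)) / 3 = 5/3 = 1.6667
  S[X_1,X_2] = ((0.5)·(2.75) + (1.5)·(2.75) + (-1.5)·(-3.25) + (-0.5)·(-2.25)) / 3 = 11.5/3 = 3.8333
  S[X_2,X_2] = ((2.75)·(2.75) + (2.75)·(2.75) + (-3.25)·(-3.25) + (-2.25)·(-2.25)) / 3 = 30.75/3 = 10.25

S is symmetric (S[j,i] = S[i,j]). Assembling:

S = [[1.6667, 3.8333],
 [3.8333, 10.25]]


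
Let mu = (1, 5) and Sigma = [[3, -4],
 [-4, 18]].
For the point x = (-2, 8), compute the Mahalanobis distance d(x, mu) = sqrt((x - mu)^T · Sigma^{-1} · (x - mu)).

Step 1 — centre the observation: (x - mu) = (-3, 3).

Step 2 — invert Sigma. det(Sigma) = 3·18 - (-4)² = 38.
  Sigma^{-1} = (1/det) · [[d, -b], [-b, a]] = [[0.4737, 0.1053],
 [0.1053, 0.0789]].

Step 3 — form the quadratic (x - mu)^T · Sigma^{-1} · (x - mu):
  Sigma^{-1} · (x - mu) = (-1.1053, -0.0789).
  (x - mu)^T · [Sigma^{-1} · (x - mu)] = (-3)·(-1.1053) + (3)·(-0.0789) = 3.0789.

Step 4 — take square root: d = √(3.0789) ≈ 1.7547.

d(x, mu) = √(3.0789) ≈ 1.7547


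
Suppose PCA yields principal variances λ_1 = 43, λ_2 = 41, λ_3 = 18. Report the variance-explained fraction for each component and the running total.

Step 1 — total variance = trace(Sigma) = Σ λ_i = 43 + 41 + 18 = 102.

Step 2 — fraction explained by component i = λ_i / Σ λ:
  PC1: 43/102 = 0.4216
  PC2: 41/102 = 0.402
  PC3: 18/102 = 0.1765

Step 3 — cumulative fraction after k components = (λ_1 + ... + λ_k) / Σ λ:
  k = 1: 43/102 = 0.4216
  k = 2: (43 + 41)/102 = 84/102 = 0.8235
  k = 3: (43 + 41 + 18)/102 = 102/102 = 1

Summary (fraction, with percent):

explained: PC1 0.4216 (42.16%), PC2 0.402 (40.2%), PC3 0.1765 (17.65%);  cumulative: 0.4216, 0.8235, 1
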